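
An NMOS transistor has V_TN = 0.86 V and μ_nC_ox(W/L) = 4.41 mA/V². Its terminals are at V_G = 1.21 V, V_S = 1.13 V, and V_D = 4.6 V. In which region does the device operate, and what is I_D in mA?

Cutoff; I_D = 0 mA

V_GS = V_G − V_S = 1.21 − 1.13 = 0.08 V; V_DS = V_D − V_S = 4.6 − 1.13 = 3.47 V.
V_GS = 0.08 V < V_TN = 0.86 V, so the transistor is in cutoff.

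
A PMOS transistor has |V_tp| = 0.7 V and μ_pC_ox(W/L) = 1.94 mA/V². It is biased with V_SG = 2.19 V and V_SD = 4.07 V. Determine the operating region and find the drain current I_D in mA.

V_ov = V_SG − |V_tp| = 2.19 − 0.7 = 1.49 V.
Since V_SD = 4.07 V ≥ V_ov = 1.49 V, the device is in saturation.
I_D = ½ k_p V_ov² = 0.5 × 1.94 × 1.49² = 2.15 mA.

Saturation; I_D = 2.15 mA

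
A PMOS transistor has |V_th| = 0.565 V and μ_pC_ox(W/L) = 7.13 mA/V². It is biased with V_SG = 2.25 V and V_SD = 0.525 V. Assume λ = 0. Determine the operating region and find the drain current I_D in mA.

Triode; I_D = 5.32 mA

V_ov = V_SG − |V_th| = 2.25 − 0.565 = 1.69 V.
Since V_SD = 0.525 V < V_ov = 1.69 V, the device is in the triode region.
I_D = k_p [V_ov · V_SD − ½ V_SD²] = 7.13 × [1.69 × 0.525 − 0.5 × 0.525²] = 5.32 mA.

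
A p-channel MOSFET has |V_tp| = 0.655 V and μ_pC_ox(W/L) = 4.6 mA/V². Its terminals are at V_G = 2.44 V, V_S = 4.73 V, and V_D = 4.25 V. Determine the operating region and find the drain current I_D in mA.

Triode; I_D = 3.08 mA

V_SG = V_S − V_G = 4.73 − 2.44 = 2.29 V; V_SD = V_S − V_D = 4.73 − 4.25 = 0.48 V.
V_ov = V_SG − |V_tp| = 2.29 − 0.655 = 1.64 V.
Since V_SD = 0.48 V < V_ov = 1.64 V, the device is in the triode region.
I_D = k_p [V_ov · V_SD − ½ V_SD²] = 4.6 × [1.64 × 0.48 − 0.5 × 0.48²] = 3.08 mA.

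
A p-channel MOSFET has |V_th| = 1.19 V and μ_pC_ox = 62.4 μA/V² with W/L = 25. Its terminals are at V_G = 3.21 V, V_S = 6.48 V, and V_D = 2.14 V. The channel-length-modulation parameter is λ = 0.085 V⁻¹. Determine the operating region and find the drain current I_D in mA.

V_SG = V_S − V_G = 6.48 − 3.21 = 3.27 V; V_SD = V_S − V_D = 6.48 − 2.14 = 4.34 V.
k_p = μ_pC_ox · (W/L) = 1.56 mA/V².
V_ov = V_SG − |V_th| = 3.27 − 1.19 = 2.08 V.
Since V_SD = 4.34 V ≥ V_ov = 2.08 V, the device is in saturation.
I_D = ½ k_p V_ov² (1 + λ V_SD) = 0.5 × 1.56 × 2.08² × (1 + 0.085 × 4.34) = 4.62 mA.

Saturation; I_D = 4.62 mA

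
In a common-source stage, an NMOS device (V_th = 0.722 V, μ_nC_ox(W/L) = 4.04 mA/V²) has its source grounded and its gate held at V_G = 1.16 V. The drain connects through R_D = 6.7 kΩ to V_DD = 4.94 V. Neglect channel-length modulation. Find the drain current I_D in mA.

I_D = 0.388 mA

V_GS = V_G = 1.16 V, so V_ov = 1.16 − 0.722 = 0.438 V.
Assume saturation: I_D = ½ k_n V_ov² = 0.5 × 4.04 × 0.438² = 0.388 mA, giving V_DS = V_DD − I_D R_D = 4.94 − 0.388 × 6.7 = 2.34 V.
V_DS = 2.34 V ≥ V_ov = 0.438 V, confirming saturation.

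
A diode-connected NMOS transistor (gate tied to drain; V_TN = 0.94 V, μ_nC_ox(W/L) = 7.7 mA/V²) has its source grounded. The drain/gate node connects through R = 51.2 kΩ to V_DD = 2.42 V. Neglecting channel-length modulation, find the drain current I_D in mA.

With gate tied to drain, V_GS = V_DS ≥ V_GS − V_TN, so the device is in saturation.
KCL at the drain: ½ k_n (V_GS − V_TN)² = (V_DD − V_GS)/R.
Let x = V_GS − 0.94. Then 197 x² + x − 1.48 = 0, giving x = 0.0841 V (positive root), so V_GS = 1.02 V.
I_D = (V_DD − V_GS)/R = (2.42 − 1.02) / 51.2 = 0.0273 mA.

I_D = 0.0273 mA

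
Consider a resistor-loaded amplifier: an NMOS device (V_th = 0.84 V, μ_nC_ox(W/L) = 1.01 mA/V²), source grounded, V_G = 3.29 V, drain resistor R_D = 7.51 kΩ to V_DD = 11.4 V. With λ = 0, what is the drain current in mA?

I_D = 1.43 mA

V_GS = V_G = 3.29 V, so V_ov = 3.29 − 0.84 = 2.45 V.
Assume saturation: I_D = ½ k_n V_ov² = 0.5 × 1.01 × 2.45² = 3.03 mA, giving V_DS = V_DD − I_D R_D = 11.4 − 3.03 × 7.51 = -11.4 V.
But -11.4 V < V_ov = 2.45 V, so the device is actually in triode.
In triode I_D = k_n[V_ov V_DS − ½ V_DS²] and I_D = (V_DD − V_DS)/R_D. Equating: 3.79 V_DS² − 19.58 V_DS + 11.4 = 0, giving V_DS = 0.669 V (the root below V_ov).
I_D = (11.4 − 0.669) / 7.51 = 1.43 mA.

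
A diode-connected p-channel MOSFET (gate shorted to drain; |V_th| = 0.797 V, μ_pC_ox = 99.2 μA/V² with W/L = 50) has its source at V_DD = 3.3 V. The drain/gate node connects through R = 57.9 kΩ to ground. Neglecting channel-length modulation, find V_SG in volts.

With gate tied to drain, V_SG = V_SD ≥ V_SG − |V_th|, so the device is in saturation.
k_p = μ_pC_ox · (W/L) = 4.96 mA/V².
KCL at the drain: ½ k_p (V_SG − |V_th|)² = (V_DD − V_SG)/R.
Let x = V_SG − 0.797. Then 144 x² + x − 2.503 = 0, giving x = 0.129 V (positive root), so V_SG = 0.926 V.
I_D = (V_DD − V_SG)/R = (3.3 − 0.926) / 57.9 = 0.041 mA.

V_SG = 0.926 V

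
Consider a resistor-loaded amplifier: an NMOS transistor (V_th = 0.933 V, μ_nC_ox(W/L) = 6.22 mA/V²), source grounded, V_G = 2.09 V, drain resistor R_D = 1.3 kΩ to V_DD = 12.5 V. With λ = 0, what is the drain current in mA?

V_GS = V_G = 2.09 V, so V_ov = 2.09 − 0.933 = 1.16 V.
Assume saturation: I_D = ½ k_n V_ov² = 0.5 × 6.22 × 1.16² = 4.16 mA, giving V_DS = V_DD − I_D R_D = 12.5 − 4.16 × 1.3 = 7.09 V.
V_DS = 7.09 V ≥ V_ov = 1.16 V, confirming saturation.

I_D = 4.16 mA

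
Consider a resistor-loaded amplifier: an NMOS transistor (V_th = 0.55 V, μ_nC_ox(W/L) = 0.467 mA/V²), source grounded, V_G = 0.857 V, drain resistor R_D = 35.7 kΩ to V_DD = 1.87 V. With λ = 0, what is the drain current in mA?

V_GS = V_G = 0.857 V, so V_ov = 0.857 − 0.55 = 0.307 V.
Assume saturation: I_D = ½ k_n V_ov² = 0.5 × 0.467 × 0.307² = 0.022 mA, giving V_DS = V_DD − I_D R_D = 1.87 − 0.022 × 35.7 = 1.08 V.
V_DS = 1.08 V ≥ V_ov = 0.307 V, confirming saturation.

I_D = 0.0220 mA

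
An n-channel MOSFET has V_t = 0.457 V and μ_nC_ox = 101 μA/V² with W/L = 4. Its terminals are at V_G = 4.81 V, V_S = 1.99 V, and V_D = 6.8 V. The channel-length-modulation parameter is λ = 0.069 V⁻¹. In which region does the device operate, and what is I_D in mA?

V_GS = V_G − V_S = 4.81 − 1.99 = 2.82 V; V_DS = V_D − V_S = 6.8 − 1.99 = 4.81 V.
k_n = μ_nC_ox · (W/L) = 0.404 mA/V².
V_ov = V_GS − V_t = 2.82 − 0.457 = 2.36 V.
Since V_DS = 4.81 V ≥ V_ov = 2.36 V, the device is in saturation.
I_D = ½ k_n V_ov² (1 + λ V_DS) = 0.5 × 0.404 × 2.36² × (1 + 0.069 × 4.81) = 1.5 mA.

Saturation; I_D = 1.50 mA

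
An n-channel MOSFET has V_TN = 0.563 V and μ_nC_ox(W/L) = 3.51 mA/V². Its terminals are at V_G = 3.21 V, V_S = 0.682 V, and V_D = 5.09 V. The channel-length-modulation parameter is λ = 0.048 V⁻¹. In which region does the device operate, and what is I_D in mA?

V_GS = V_G − V_S = 3.21 − 0.682 = 2.53 V; V_DS = V_D − V_S = 5.09 − 0.682 = 4.41 V.
V_ov = V_GS − V_TN = 2.53 − 0.563 = 1.97 V.
Since V_DS = 4.41 V ≥ V_ov = 1.97 V, the device is in saturation.
I_D = ½ k_n V_ov² (1 + λ V_DS) = 0.5 × 3.51 × 1.97² × (1 + 0.048 × 4.41) = 8.21 mA.

Saturation; I_D = 8.21 mA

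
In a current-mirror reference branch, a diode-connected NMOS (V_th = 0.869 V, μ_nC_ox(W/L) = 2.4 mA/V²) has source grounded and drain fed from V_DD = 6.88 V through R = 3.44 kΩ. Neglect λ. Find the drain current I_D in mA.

I_D = 1.43 mA

With gate tied to drain, V_GS = V_DS ≥ V_GS − V_th, so the device is in saturation.
KCL at the drain: ½ k_n (V_GS − V_th)² = (V_DD − V_GS)/R.
Let x = V_GS − 0.869. Then 4.13 x² + x − 6.011 = 0, giving x = 1.09 V (positive root), so V_GS = 1.96 V.
I_D = (V_DD − V_GS)/R = (6.88 − 1.96) / 3.44 = 1.43 mA.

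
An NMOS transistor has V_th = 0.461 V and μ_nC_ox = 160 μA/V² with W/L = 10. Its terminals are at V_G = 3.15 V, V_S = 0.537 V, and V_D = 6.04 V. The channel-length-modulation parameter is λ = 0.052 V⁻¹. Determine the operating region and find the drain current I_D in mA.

V_GS = V_G − V_S = 3.15 − 0.537 = 2.61 V; V_DS = V_D − V_S = 6.04 − 0.537 = 5.5 V.
k_n = μ_nC_ox · (W/L) = 1.6 mA/V².
V_ov = V_GS − V_th = 2.61 − 0.461 = 2.15 V.
Since V_DS = 5.5 V ≥ V_ov = 2.15 V, the device is in saturation.
I_D = ½ k_n V_ov² (1 + λ V_DS) = 0.5 × 1.6 × 2.15² × (1 + 0.052 × 5.5) = 4.77 mA.

Saturation; I_D = 4.77 mA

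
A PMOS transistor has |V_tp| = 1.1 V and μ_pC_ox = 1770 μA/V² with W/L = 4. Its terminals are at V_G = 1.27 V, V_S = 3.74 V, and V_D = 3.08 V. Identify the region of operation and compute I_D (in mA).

V_SG = V_S − V_G = 3.74 − 1.27 = 2.47 V; V_SD = V_S − V_D = 3.74 − 3.08 = 0.66 V.
k_p = μ_pC_ox · (W/L) = 7.08 mA/V².
V_ov = V_SG − |V_tp| = 2.47 − 1.1 = 1.37 V.
Since V_SD = 0.66 V < V_ov = 1.37 V, the device is in the triode region.
I_D = k_p [V_ov · V_SD − ½ V_SD²] = 7.08 × [1.37 × 0.66 − 0.5 × 0.66²] = 4.86 mA.

Triode; I_D = 4.86 mA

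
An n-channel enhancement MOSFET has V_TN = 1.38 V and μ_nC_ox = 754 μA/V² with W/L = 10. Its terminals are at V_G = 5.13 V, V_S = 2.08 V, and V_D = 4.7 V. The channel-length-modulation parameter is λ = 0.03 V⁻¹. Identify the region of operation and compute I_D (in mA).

V_GS = V_G − V_S = 5.13 − 2.08 = 3.05 V; V_DS = V_D − V_S = 4.7 − 2.08 = 2.62 V.
k_n = μ_nC_ox · (W/L) = 7.54 mA/V².
V_ov = V_GS − V_TN = 3.05 − 1.38 = 1.67 V.
Since V_DS = 2.62 V ≥ V_ov = 1.67 V, the device is in saturation.
I_D = ½ k_n V_ov² (1 + λ V_DS) = 0.5 × 7.54 × 1.67² × (1 + 0.03 × 2.62) = 11.3 mA.

Saturation; I_D = 11.3 mA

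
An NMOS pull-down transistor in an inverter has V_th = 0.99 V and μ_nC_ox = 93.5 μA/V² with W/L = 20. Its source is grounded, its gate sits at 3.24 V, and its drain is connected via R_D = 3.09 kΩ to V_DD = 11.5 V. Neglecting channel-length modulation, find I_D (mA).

V_GS = V_G = 3.24 V, so V_ov = 3.24 − 0.99 = 2.25 V.
k_n = μ_nC_ox · (W/L) = 1.87 mA/V².
Assume saturation: I_D = ½ k_n V_ov² = 0.5 × 1.87 × 2.25² = 4.73 mA, giving V_DS = V_DD − I_D R_D = 11.5 − 4.73 × 3.09 = -3.13 V.
But -3.13 V < V_ov = 2.25 V, so the device is actually in triode.
In triode I_D = k_n[V_ov V_DS − ½ V_DS²] and I_D = (V_DD − V_DS)/R_D. Equating: 2.89 V_DS² − 14 V_DS + 11.5 = 0, giving V_DS = 1.05 V (the root below V_ov).
I_D = (11.5 − 1.05) / 3.09 = 3.38 mA.

I_D = 3.38 mA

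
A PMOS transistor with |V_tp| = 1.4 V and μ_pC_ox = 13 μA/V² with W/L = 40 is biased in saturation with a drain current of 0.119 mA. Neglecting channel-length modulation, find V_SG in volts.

V_SG = 2.08 V

k_p = μ_pC_ox · (W/L) = 0.52 mA/V².
In saturation I_D = ½ k_p (V_SG − |V_tp|)², so V_SG − |V_tp| = √(2 I_D / k_p) = √(2 × 0.119 / 0.52) = 0.677 V.
V_SG = 1.4 + 0.677 = 2.08 V.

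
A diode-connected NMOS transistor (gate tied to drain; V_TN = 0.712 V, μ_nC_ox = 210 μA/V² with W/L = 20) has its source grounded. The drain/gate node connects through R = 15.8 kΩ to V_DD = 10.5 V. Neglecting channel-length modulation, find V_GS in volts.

With gate tied to drain, V_GS = V_DS ≥ V_GS − V_TN, so the device is in saturation.
k_n = μ_nC_ox · (W/L) = 4.2 mA/V².
KCL at the drain: ½ k_n (V_GS − V_TN)² = (V_DD − V_GS)/R.
Let x = V_GS − 0.712. Then 33.2 x² + x − 9.788 = 0, giving x = 0.528 V (positive root), so V_GS = 1.24 V.
I_D = (V_DD − V_GS)/R = (10.5 − 1.24) / 15.8 = 0.586 mA.

V_GS = 1.24 V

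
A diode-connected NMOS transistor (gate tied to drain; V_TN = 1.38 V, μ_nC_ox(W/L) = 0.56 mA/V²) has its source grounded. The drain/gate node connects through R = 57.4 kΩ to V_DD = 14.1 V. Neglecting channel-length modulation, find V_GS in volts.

With gate tied to drain, V_GS = V_DS ≥ V_GS − V_TN, so the device is in saturation.
KCL at the drain: ½ k_n (V_GS − V_TN)² = (V_DD − V_GS)/R.
Let x = V_GS − 1.38. Then 16.1 x² + x − 12.72 = 0, giving x = 0.859 V (positive root), so V_GS = 2.24 V.
I_D = (V_DD − V_GS)/R = (14.1 − 2.24) / 57.4 = 0.207 mA.

V_GS = 2.24 V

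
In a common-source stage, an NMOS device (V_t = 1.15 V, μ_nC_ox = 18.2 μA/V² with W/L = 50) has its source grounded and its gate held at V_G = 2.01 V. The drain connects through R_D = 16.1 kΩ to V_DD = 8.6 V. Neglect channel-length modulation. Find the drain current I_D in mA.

V_GS = V_G = 2.01 V, so V_ov = 2.01 − 1.15 = 0.86 V.
k_n = μ_nC_ox · (W/L) = 0.91 mA/V².
Assume saturation: I_D = ½ k_n V_ov² = 0.5 × 0.91 × 0.86² = 0.337 mA, giving V_DS = V_DD − I_D R_D = 8.6 − 0.337 × 16.1 = 3.18 V.
V_DS = 3.18 V ≥ V_ov = 0.86 V, confirming saturation.

I_D = 0.337 mA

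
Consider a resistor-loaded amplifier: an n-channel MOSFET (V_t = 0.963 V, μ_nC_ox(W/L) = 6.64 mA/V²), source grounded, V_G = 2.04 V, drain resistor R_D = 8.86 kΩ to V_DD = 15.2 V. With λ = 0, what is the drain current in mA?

I_D = 1.69 mA

V_GS = V_G = 2.04 V, so V_ov = 2.04 − 0.963 = 1.08 V.
Assume saturation: I_D = ½ k_n V_ov² = 0.5 × 6.64 × 1.08² = 3.85 mA, giving V_DS = V_DD − I_D R_D = 15.2 − 3.85 × 8.86 = -18.9 V.
But -18.9 V < V_ov = 1.08 V, so the device is actually in triode.
In triode I_D = k_n[V_ov V_DS − ½ V_DS²] and I_D = (V_DD − V_DS)/R_D. Equating: 29.4 V_DS² − 64.36 V_DS + 15.2 = 0, giving V_DS = 0.269 V (the root below V_ov).
I_D = (15.2 − 0.269) / 8.86 = 1.69 mA.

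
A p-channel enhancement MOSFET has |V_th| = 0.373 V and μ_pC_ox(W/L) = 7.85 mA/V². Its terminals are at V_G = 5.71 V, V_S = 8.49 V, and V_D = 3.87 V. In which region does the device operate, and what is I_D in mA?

Saturation; I_D = 22.7 mA

V_SG = V_S − V_G = 8.49 − 5.71 = 2.78 V; V_SD = V_S − V_D = 8.49 − 3.87 = 4.62 V.
V_ov = V_SG − |V_th| = 2.78 − 0.373 = 2.41 V.
Since V_SD = 4.62 V ≥ V_ov = 2.41 V, the device is in saturation.
I_D = ½ k_p V_ov² = 0.5 × 7.85 × 2.41² = 22.7 mA.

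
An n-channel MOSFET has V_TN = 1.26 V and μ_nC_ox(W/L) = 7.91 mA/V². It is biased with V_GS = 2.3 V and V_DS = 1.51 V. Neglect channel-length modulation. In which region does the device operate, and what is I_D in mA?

Saturation; I_D = 4.28 mA

V_ov = V_GS − V_TN = 2.3 − 1.26 = 1.04 V.
Since V_DS = 1.51 V ≥ V_ov = 1.04 V, the device is in saturation.
I_D = ½ k_n V_ov² = 0.5 × 7.91 × 1.04² = 4.28 mA.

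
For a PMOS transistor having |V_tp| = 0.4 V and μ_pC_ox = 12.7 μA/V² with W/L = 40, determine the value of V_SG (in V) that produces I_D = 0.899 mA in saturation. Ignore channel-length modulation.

V_SG = 2.28 V

k_p = μ_pC_ox · (W/L) = 0.508 mA/V².
In saturation I_D = ½ k_p (V_SG − |V_tp|)², so V_SG − |V_tp| = √(2 I_D / k_p) = √(2 × 0.899 / 0.508) = 1.88 V.
V_SG = 0.4 + 1.88 = 2.28 V.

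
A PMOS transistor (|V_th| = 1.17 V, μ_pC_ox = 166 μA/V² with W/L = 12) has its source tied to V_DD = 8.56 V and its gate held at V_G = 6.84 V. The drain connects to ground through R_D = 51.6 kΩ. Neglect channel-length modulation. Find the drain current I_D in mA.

V_SG = V_DD − V_G = 8.56 − 6.84 = 1.72 V, so V_ov = 1.72 − 1.17 = 0.55 V.
k_p = μ_pC_ox · (W/L) = 1.992 mA/V².
Assume saturation: I_D = ½ k_p V_ov² = 0.5 × 1.992 × 0.55² = 0.301 mA, giving V_SD = V_DD − I_D R_D = 8.56 − 0.301 × 51.6 = -6.99 V.
But -6.99 V < V_ov = 0.55 V, so the device is actually in triode.
In triode I_D = k_p[V_ov V_SD − ½ V_SD²] and I_D = (V_DD − V_SD)/R_D. Equating: 51.4 V_SD² − 57.53 V_SD + 8.56 = 0, giving V_SD = 0.177 V (the root below V_ov).
I_D = (8.56 − 0.177) / 51.6 = 0.162 mA.

I_D = 0.162 mA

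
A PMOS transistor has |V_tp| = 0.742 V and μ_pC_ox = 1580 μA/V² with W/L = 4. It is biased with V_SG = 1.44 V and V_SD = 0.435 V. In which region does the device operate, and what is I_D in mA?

k_p = μ_pC_ox · (W/L) = 6.32 mA/V².
V_ov = V_SG − |V_tp| = 1.44 − 0.742 = 0.698 V.
Since V_SD = 0.435 V < V_ov = 0.698 V, the device is in the triode region.
I_D = k_p [V_ov · V_SD − ½ V_SD²] = 6.32 × [0.698 × 0.435 − 0.5 × 0.435²] = 1.32 mA.

Triode; I_D = 1.32 mA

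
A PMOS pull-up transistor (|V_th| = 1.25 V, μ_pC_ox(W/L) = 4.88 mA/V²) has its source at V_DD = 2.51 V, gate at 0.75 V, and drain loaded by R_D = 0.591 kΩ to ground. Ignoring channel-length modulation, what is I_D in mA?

I_D = 0.635 mA

V_SG = V_DD − V_G = 2.51 − 0.75 = 1.76 V, so V_ov = 1.76 − 1.25 = 0.51 V.
Assume saturation: I_D = ½ k_p V_ov² = 0.5 × 4.88 × 0.51² = 0.635 mA, giving V_SD = V_DD − I_D R_D = 2.51 − 0.635 × 0.591 = 2.13 V.
V_SD = 2.13 V ≥ V_ov = 0.51 V, confirming saturation.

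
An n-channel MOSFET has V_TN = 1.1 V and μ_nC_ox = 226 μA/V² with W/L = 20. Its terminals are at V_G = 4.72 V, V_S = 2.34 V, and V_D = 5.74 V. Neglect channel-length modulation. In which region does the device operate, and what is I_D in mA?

V_GS = V_G − V_S = 4.72 − 2.34 = 2.38 V; V_DS = V_D − V_S = 5.74 − 2.34 = 3.4 V.
k_n = μ_nC_ox · (W/L) = 4.52 mA/V².
V_ov = V_GS − V_TN = 2.38 − 1.1 = 1.28 V.
Since V_DS = 3.4 V ≥ V_ov = 1.28 V, the device is in saturation.
I_D = ½ k_n V_ov² = 0.5 × 4.52 × 1.28² = 3.7 mA.

Saturation; I_D = 3.70 mA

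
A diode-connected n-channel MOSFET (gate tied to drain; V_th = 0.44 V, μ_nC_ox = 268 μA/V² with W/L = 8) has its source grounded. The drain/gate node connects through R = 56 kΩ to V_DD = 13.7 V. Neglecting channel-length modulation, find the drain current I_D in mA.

I_D = 0.229 mA

With gate tied to drain, V_GS = V_DS ≥ V_GS − V_th, so the device is in saturation.
k_n = μ_nC_ox · (W/L) = 2.144 mA/V².
KCL at the drain: ½ k_n (V_GS − V_th)² = (V_DD − V_GS)/R.
Let x = V_GS − 0.44. Then 60 x² + x − 13.26 = 0, giving x = 0.462 V (positive root), so V_GS = 0.902 V.
I_D = (V_DD − V_GS)/R = (13.7 − 0.902) / 56 = 0.229 mA.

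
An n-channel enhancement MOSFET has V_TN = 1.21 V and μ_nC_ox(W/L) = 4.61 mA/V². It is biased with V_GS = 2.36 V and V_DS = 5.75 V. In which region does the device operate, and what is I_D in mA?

V_ov = V_GS − V_TN = 2.36 − 1.21 = 1.15 V.
Since V_DS = 5.75 V ≥ V_ov = 1.15 V, the device is in saturation.
I_D = ½ k_n V_ov² = 0.5 × 4.61 × 1.15² = 3.05 mA.

Saturation; I_D = 3.05 mA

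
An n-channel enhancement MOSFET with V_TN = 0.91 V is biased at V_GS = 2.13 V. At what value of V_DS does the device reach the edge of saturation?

The boundary between triode and saturation is V_DS = V_GS − V_TN = V_ov.
V_ov = 2.13 − 0.91 = 1.22 V.

V_DS,sat = 1.22 V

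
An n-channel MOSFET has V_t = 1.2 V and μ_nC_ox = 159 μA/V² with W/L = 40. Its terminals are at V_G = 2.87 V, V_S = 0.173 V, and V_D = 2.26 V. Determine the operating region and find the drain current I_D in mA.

V_GS = V_G − V_S = 2.87 − 0.173 = 2.7 V; V_DS = V_D − V_S = 2.26 − 0.173 = 2.09 V.
k_n = μ_nC_ox · (W/L) = 6.36 mA/V².
V_ov = V_GS − V_t = 2.7 − 1.2 = 1.5 V.
Since V_DS = 2.09 V ≥ V_ov = 1.5 V, the device is in saturation.
I_D = ½ k_n V_ov² = 0.5 × 6.36 × 1.5² = 7.13 mA.

Saturation; I_D = 7.13 mA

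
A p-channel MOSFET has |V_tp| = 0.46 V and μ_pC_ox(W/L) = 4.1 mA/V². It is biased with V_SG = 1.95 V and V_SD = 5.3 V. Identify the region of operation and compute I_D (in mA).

V_ov = V_SG − |V_tp| = 1.95 − 0.46 = 1.49 V.
Since V_SD = 5.3 V ≥ V_ov = 1.49 V, the device is in saturation.
I_D = ½ k_p V_ov² = 0.5 × 4.1 × 1.49² = 4.55 mA.

Saturation; I_D = 4.55 mA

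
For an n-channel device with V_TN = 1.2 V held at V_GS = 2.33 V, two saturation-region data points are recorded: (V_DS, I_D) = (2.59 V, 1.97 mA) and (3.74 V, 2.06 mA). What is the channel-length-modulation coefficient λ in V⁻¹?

λ = 0.0443 V⁻¹

With V_GS fixed, I_D ∝ (1 + λ V_DS) in saturation, so I_D2/I_D1 = (1 + λ V_DS2)/(1 + λ V_DS1).
2.06/1.97 = 1.046 = (1 + 3.74 λ)/(1 + 2.59 λ).
Solving: λ (I_D1 V_DS2 − I_D2 V_DS1) = I_D2 − I_D1, so λ = (2.06 − 1.97) / (1.97 × 3.74 − 2.06 × 2.59) = 0.09 / 2.03 = 0.0443 V⁻¹.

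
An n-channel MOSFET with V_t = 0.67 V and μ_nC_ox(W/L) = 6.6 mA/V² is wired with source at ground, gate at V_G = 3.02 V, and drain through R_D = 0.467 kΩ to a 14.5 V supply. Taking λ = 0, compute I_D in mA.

V_GS = V_G = 3.02 V, so V_ov = 3.02 − 0.67 = 2.35 V.
Assume saturation: I_D = ½ k_n V_ov² = 0.5 × 6.6 × 2.35² = 18.2 mA, giving V_DS = V_DD − I_D R_D = 14.5 − 18.2 × 0.467 = 5.99 V.
V_DS = 5.99 V ≥ V_ov = 2.35 V, confirming saturation.

I_D = 18.2 mA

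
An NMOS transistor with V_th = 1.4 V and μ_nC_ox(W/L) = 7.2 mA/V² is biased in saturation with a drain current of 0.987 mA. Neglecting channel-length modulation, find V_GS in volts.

V_GS = 1.92 V

In saturation I_D = ½ k_n (V_GS − V_th)², so V_GS − V_th = √(2 I_D / k_n) = √(2 × 0.987 / 7.2) = 0.524 V.
V_GS = 1.4 + 0.524 = 1.92 V.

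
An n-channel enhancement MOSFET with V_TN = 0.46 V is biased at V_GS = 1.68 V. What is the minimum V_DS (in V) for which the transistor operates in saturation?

The boundary between triode and saturation is V_DS = V_GS − V_TN = V_ov.
V_ov = 1.68 − 0.46 = 1.22 V.

V_DS,sat = 1.22 V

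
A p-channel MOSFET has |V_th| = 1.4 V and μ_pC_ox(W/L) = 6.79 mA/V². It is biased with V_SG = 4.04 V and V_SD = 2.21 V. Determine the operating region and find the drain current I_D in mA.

V_ov = V_SG − |V_th| = 4.04 − 1.4 = 2.64 V.
Since V_SD = 2.21 V < V_ov = 2.64 V, the device is in the triode region.
I_D = k_p [V_ov · V_SD − ½ V_SD²] = 6.79 × [2.64 × 2.21 − 0.5 × 2.21²] = 23 mA.

Triode; I_D = 23.0 mA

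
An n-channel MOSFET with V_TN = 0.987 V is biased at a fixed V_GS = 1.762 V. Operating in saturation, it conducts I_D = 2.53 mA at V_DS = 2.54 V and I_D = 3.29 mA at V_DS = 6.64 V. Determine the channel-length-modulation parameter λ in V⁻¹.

λ = 0.0900 V⁻¹

With V_GS fixed, I_D ∝ (1 + λ V_DS) in saturation, so I_D2/I_D1 = (1 + λ V_DS2)/(1 + λ V_DS1).
3.29/2.53 = 1.3 = (1 + 6.64 λ)/(1 + 2.54 λ).
Solving: λ (I_D1 V_DS2 − I_D2 V_DS1) = I_D2 − I_D1, so λ = (3.29 − 2.53) / (2.53 × 6.64 − 3.29 × 2.54) = 0.76 / 8.44 = 0.09 V⁻¹.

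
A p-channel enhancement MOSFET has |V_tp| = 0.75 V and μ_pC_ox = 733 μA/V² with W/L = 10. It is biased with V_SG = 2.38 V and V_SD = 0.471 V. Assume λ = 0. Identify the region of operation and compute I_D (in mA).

Triode; I_D = 4.81 mA

k_p = μ_pC_ox · (W/L) = 7.33 mA/V².
V_ov = V_SG − |V_tp| = 2.38 − 0.75 = 1.63 V.
Since V_SD = 0.471 V < V_ov = 1.63 V, the device is in the triode region.
I_D = k_p [V_ov · V_SD − ½ V_SD²] = 7.33 × [1.63 × 0.471 − 0.5 × 0.471²] = 4.81 mA.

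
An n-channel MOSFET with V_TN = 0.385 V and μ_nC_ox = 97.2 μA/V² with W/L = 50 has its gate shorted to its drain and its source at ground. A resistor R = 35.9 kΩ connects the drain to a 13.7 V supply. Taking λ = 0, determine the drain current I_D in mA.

I_D = 0.360 mA

With gate tied to drain, V_GS = V_DS ≥ V_GS − V_TN, so the device is in saturation.
k_n = μ_nC_ox · (W/L) = 4.86 mA/V².
KCL at the drain: ½ k_n (V_GS − V_TN)² = (V_DD − V_GS)/R.
Let x = V_GS − 0.385. Then 87.2 x² + x − 13.31 = 0, giving x = 0.385 V (positive root), so V_GS = 0.77 V.
I_D = (V_DD − V_GS)/R = (13.7 − 0.77) / 35.9 = 0.36 mA.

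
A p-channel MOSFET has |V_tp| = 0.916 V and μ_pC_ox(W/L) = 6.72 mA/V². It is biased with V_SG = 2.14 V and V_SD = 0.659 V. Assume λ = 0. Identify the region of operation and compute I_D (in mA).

V_ov = V_SG − |V_tp| = 2.14 − 0.916 = 1.22 V.
Since V_SD = 0.659 V < V_ov = 1.22 V, the device is in the triode region.
I_D = k_p [V_ov · V_SD − ½ V_SD²] = 6.72 × [1.22 × 0.659 − 0.5 × 0.659²] = 3.96 mA.

Triode; I_D = 3.96 mA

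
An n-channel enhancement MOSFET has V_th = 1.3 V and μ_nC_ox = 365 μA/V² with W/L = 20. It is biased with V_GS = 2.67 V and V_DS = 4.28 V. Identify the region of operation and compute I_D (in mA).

k_n = μ_nC_ox · (W/L) = 7.3 mA/V².
V_ov = V_GS − V_th = 2.67 − 1.3 = 1.37 V.
Since V_DS = 4.28 V ≥ V_ov = 1.37 V, the device is in saturation.
I_D = ½ k_n V_ov² = 0.5 × 7.3 × 1.37² = 6.85 mA.

Saturation; I_D = 6.85 mA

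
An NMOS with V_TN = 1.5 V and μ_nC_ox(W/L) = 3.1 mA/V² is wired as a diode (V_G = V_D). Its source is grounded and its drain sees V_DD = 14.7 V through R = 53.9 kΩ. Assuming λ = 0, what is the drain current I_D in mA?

With gate tied to drain, V_GS = V_DS ≥ V_GS − V_TN, so the device is in saturation.
KCL at the drain: ½ k_n (V_GS − V_TN)² = (V_DD − V_GS)/R.
Let x = V_GS − 1.5. Then 83.5 x² + x − 13.2 = 0, giving x = 0.392 V (positive root), so V_GS = 1.89 V.
I_D = (V_DD − V_GS)/R = (14.7 − 1.89) / 53.9 = 0.238 mA.

I_D = 0.238 mA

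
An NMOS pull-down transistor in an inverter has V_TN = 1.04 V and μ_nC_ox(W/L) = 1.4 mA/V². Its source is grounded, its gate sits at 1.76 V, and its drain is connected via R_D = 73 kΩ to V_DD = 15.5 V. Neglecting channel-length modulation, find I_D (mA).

I_D = 0.209 mA

V_GS = V_G = 1.76 V, so V_ov = 1.76 − 1.04 = 0.72 V.
Assume saturation: I_D = ½ k_n V_ov² = 0.5 × 1.4 × 0.72² = 0.363 mA, giving V_DS = V_DD − I_D R_D = 15.5 − 0.363 × 73 = -11 V.
But -11 V < V_ov = 0.72 V, so the device is actually in triode.
In triode I_D = k_n[V_ov V_DS − ½ V_DS²] and I_D = (V_DD − V_DS)/R_D. Equating: 51.1 V_DS² − 74.58 V_DS + 15.5 = 0, giving V_DS = 0.251 V (the root below V_ov).
I_D = (15.5 − 0.251) / 73 = 0.209 mA.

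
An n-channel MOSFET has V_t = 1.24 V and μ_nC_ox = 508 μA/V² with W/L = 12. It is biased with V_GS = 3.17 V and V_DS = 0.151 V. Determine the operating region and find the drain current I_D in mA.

Triode; I_D = 1.71 mA

k_n = μ_nC_ox · (W/L) = 6.096 mA/V².
V_ov = V_GS − V_t = 3.17 − 1.24 = 1.93 V.
Since V_DS = 0.151 V < V_ov = 1.93 V, the device is in the triode region.
I_D = k_n [V_ov · V_DS − ½ V_DS²] = 6.096 × [1.93 × 0.151 − 0.5 × 0.151²] = 1.71 mA.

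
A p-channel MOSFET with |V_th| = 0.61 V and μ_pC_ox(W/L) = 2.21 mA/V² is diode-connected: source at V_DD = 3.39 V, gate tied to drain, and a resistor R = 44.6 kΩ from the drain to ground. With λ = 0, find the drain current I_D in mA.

With gate tied to drain, V_SG = V_SD ≥ V_SG − |V_th|, so the device is in saturation.
KCL at the drain: ½ k_p (V_SG − |V_th|)² = (V_DD − V_SG)/R.
Let x = V_SG − 0.61. Then 49.3 x² + x − 2.78 = 0, giving x = 0.228 V (positive root), so V_SG = 0.838 V.
I_D = (V_DD − V_SG)/R = (3.39 − 0.838) / 44.6 = 0.0572 mA.

I_D = 0.0572 mA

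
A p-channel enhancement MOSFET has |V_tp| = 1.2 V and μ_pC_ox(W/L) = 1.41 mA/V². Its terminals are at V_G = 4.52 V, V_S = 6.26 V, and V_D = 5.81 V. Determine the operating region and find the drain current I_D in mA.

V_SG = V_S − V_G = 6.26 − 4.52 = 1.74 V; V_SD = V_S − V_D = 6.26 − 5.81 = 0.45 V.
V_ov = V_SG − |V_tp| = 1.74 − 1.2 = 0.54 V.
Since V_SD = 0.45 V < V_ov = 0.54 V, the device is in the triode region.
I_D = k_p [V_ov · V_SD − ½ V_SD²] = 1.41 × [0.54 × 0.45 − 0.5 × 0.45²] = 0.2 mA.

Triode; I_D = 0.200 mA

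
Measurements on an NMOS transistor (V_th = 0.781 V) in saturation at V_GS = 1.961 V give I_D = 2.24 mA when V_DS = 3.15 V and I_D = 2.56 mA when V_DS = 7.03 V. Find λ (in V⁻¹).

λ = 0.0416 V⁻¹

With V_GS fixed, I_D ∝ (1 + λ V_DS) in saturation, so I_D2/I_D1 = (1 + λ V_DS2)/(1 + λ V_DS1).
2.56/2.24 = 1.143 = (1 + 7.03 λ)/(1 + 3.15 λ).
Solving: λ (I_D1 V_DS2 − I_D2 V_DS1) = I_D2 − I_D1, so λ = (2.56 − 2.24) / (2.24 × 7.03 − 2.56 × 3.15) = 0.32 / 7.68 = 0.0416 V⁻¹.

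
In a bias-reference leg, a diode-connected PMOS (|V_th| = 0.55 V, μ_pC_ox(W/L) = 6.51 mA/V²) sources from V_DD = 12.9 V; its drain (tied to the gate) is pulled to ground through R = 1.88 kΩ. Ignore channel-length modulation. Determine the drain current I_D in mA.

I_D = 5.86 mA

With gate tied to drain, V_SG = V_SD ≥ V_SG − |V_th|, so the device is in saturation.
KCL at the drain: ½ k_p (V_SG − |V_th|)² = (V_DD − V_SG)/R.
Let x = V_SG − 0.55. Then 6.12 x² + x − 12.35 = 0, giving x = 1.34 V (positive root), so V_SG = 1.89 V.
I_D = (V_DD − V_SG)/R = (12.9 − 1.89) / 1.88 = 5.86 mA.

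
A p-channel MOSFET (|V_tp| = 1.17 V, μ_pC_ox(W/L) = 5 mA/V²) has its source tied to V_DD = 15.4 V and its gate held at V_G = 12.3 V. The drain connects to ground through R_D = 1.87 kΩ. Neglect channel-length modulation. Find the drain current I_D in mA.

V_SG = V_DD − V_G = 15.4 − 12.3 = 3.1 V, so V_ov = 3.1 − 1.17 = 1.93 V.
Assume saturation: I_D = ½ k_p V_ov² = 0.5 × 5 × 1.93² = 9.31 mA, giving V_SD = V_DD − I_D R_D = 15.4 − 9.31 × 1.87 = -2.01 V.
But -2.01 V < V_ov = 1.93 V, so the device is actually in triode.
In triode I_D = k_p[V_ov V_SD − ½ V_SD²] and I_D = (V_DD − V_SD)/R_D. Equating: 4.68 V_SD² − 19.05 V_SD + 15.4 = 0, giving V_SD = 1.11 V (the root below V_ov).
I_D = (15.4 − 1.11) / 1.87 = 7.64 mA.

I_D = 7.64 mA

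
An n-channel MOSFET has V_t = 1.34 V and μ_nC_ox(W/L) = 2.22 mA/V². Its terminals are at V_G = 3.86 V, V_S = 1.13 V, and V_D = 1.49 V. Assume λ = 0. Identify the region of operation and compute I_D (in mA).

V_GS = V_G − V_S = 3.86 − 1.13 = 2.73 V; V_DS = V_D − V_S = 1.49 − 1.13 = 0.36 V.
V_ov = V_GS − V_t = 2.73 − 1.34 = 1.39 V.
Since V_DS = 0.36 V < V_ov = 1.39 V, the device is in the triode region.
I_D = k_n [V_ov · V_DS − ½ V_DS²] = 2.22 × [1.39 × 0.36 − 0.5 × 0.36²] = 0.967 mA.

Triode; I_D = 0.967 mA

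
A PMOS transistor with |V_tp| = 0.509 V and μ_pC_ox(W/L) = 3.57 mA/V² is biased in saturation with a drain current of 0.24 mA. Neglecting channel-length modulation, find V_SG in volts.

V_SG = 0.876 V

In saturation I_D = ½ k_p (V_SG − |V_tp|)², so V_SG − |V_tp| = √(2 I_D / k_p) = √(2 × 0.24 / 3.57) = 0.367 V.
V_SG = 0.509 + 0.367 = 0.876 V.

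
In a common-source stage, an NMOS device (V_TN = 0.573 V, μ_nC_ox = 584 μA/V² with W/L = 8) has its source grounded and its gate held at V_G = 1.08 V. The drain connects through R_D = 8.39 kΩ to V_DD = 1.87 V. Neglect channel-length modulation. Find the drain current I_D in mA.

V_GS = V_G = 1.08 V, so V_ov = 1.08 − 0.573 = 0.507 V.
k_n = μ_nC_ox · (W/L) = 4.672 mA/V².
Assume saturation: I_D = ½ k_n V_ov² = 0.5 × 4.672 × 0.507² = 0.6 mA, giving V_DS = V_DD − I_D R_D = 1.87 − 0.6 × 8.39 = -3.17 V.
But -3.17 V < V_ov = 0.507 V, so the device is actually in triode.
In triode I_D = k_n[V_ov V_DS − ½ V_DS²] and I_D = (V_DD − V_DS)/R_D. Equating: 19.6 V_DS² − 20.87 V_DS + 1.87 = 0, giving V_DS = 0.0987 V (the root below V_ov).
I_D = (1.87 − 0.0987) / 8.39 = 0.211 mA.

I_D = 0.211 mA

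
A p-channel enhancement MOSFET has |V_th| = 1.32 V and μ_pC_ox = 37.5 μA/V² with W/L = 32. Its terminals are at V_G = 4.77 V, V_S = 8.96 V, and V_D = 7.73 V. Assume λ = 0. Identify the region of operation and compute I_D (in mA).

V_SG = V_S − V_G = 8.96 − 4.77 = 4.19 V; V_SD = V_S − V_D = 8.96 − 7.73 = 1.23 V.
k_p = μ_pC_ox · (W/L) = 1.2 mA/V².
V_ov = V_SG − |V_th| = 4.19 − 1.32 = 2.87 V.
Since V_SD = 1.23 V < V_ov = 2.87 V, the device is in the triode region.
I_D = k_p [V_ov · V_SD − ½ V_SD²] = 1.2 × [2.87 × 1.23 − 0.5 × 1.23²] = 3.33 mA.

Triode; I_D = 3.33 mA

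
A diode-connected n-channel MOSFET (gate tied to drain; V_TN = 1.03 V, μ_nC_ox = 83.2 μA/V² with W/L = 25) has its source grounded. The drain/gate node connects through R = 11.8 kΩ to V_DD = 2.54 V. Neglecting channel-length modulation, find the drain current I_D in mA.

With gate tied to drain, V_GS = V_DS ≥ V_GS − V_TN, so the device is in saturation.
k_n = μ_nC_ox · (W/L) = 2.08 mA/V².
KCL at the drain: ½ k_n (V_GS − V_TN)² = (V_DD − V_GS)/R.
Let x = V_GS − 1.03. Then 12.3 x² + x − 1.51 = 0, giving x = 0.312 V (positive root), so V_GS = 1.34 V.
I_D = (V_DD − V_GS)/R = (2.54 − 1.34) / 11.8 = 0.101 mA.

I_D = 0.101 mA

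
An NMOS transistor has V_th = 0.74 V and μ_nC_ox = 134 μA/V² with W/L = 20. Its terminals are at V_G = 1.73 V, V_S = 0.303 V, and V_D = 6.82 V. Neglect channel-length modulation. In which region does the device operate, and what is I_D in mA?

Saturation; I_D = 0.632 mA

V_GS = V_G − V_S = 1.73 − 0.303 = 1.43 V; V_DS = V_D − V_S = 6.82 − 0.303 = 6.52 V.
k_n = μ_nC_ox · (W/L) = 2.68 mA/V².
V_ov = V_GS − V_th = 1.43 − 0.74 = 0.687 V.
Since V_DS = 6.52 V ≥ V_ov = 0.687 V, the device is in saturation.
I_D = ½ k_n V_ov² = 0.5 × 2.68 × 0.687² = 0.632 mA.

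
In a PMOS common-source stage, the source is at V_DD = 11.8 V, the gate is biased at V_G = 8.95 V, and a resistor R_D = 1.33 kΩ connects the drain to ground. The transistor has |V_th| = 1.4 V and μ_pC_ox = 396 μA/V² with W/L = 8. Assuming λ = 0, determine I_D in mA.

I_D = 3.33 mA

V_SG = V_DD − V_G = 11.8 − 8.95 = 2.85 V, so V_ov = 2.85 − 1.4 = 1.45 V.
k_p = μ_pC_ox · (W/L) = 3.168 mA/V².
Assume saturation: I_D = ½ k_p V_ov² = 0.5 × 3.168 × 1.45² = 3.33 mA, giving V_SD = V_DD − I_D R_D = 11.8 − 3.33 × 1.33 = 7.37 V.
V_SD = 7.37 V ≥ V_ov = 1.45 V, confirming saturation.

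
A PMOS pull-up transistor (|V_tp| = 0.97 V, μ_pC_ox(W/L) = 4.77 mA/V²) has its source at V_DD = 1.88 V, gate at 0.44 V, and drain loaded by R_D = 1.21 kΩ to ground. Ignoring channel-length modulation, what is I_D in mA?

V_SG = V_DD − V_G = 1.88 − 0.44 = 1.44 V, so V_ov = 1.44 − 0.97 = 0.47 V.
Assume saturation: I_D = ½ k_p V_ov² = 0.5 × 4.77 × 0.47² = 0.527 mA, giving V_SD = V_DD − I_D R_D = 1.88 − 0.527 × 1.21 = 1.24 V.
V_SD = 1.24 V ≥ V_ov = 0.47 V, confirming saturation.

I_D = 0.527 mA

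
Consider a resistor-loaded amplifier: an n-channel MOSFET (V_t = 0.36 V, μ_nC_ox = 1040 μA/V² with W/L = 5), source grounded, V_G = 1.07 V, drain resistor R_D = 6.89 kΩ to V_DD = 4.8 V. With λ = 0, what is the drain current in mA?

I_D = 0.666 mA

V_GS = V_G = 1.07 V, so V_ov = 1.07 − 0.36 = 0.71 V.
k_n = μ_nC_ox · (W/L) = 5.2 mA/V².
Assume saturation: I_D = ½ k_n V_ov² = 0.5 × 5.2 × 0.71² = 1.31 mA, giving V_DS = V_DD − I_D R_D = 4.8 − 1.31 × 6.89 = -4.23 V.
But -4.23 V < V_ov = 0.71 V, so the device is actually in triode.
In triode I_D = k_n[V_ov V_DS − ½ V_DS²] and I_D = (V_DD − V_DS)/R_D. Equating: 17.9 V_DS² − 26.44 V_DS + 4.8 = 0, giving V_DS = 0.212 V (the root below V_ov).
I_D = (4.8 − 0.212) / 6.89 = 0.666 mA.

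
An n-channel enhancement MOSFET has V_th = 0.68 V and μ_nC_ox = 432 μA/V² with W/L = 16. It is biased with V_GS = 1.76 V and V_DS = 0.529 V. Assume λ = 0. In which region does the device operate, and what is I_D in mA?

k_n = μ_nC_ox · (W/L) = 6.912 mA/V².
V_ov = V_GS − V_th = 1.76 − 0.68 = 1.08 V.
Since V_DS = 0.529 V < V_ov = 1.08 V, the device is in the triode region.
I_D = k_n [V_ov · V_DS − ½ V_DS²] = 6.912 × [1.08 × 0.529 − 0.5 × 0.529²] = 2.98 mA.

Triode; I_D = 2.98 mA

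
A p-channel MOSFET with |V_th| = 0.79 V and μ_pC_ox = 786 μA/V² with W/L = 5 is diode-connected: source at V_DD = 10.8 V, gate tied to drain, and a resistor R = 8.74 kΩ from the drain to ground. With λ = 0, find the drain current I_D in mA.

I_D = 1.06 mA

With gate tied to drain, V_SG = V_SD ≥ V_SG − |V_th|, so the device is in saturation.
k_p = μ_pC_ox · (W/L) = 3.93 mA/V².
KCL at the drain: ½ k_p (V_SG − |V_th|)² = (V_DD − V_SG)/R.
Let x = V_SG − 0.79. Then 17.2 x² + x − 10.01 = 0, giving x = 0.735 V (positive root), so V_SG = 1.52 V.
I_D = (V_DD − V_SG)/R = (10.8 − 1.52) / 8.74 = 1.06 mA.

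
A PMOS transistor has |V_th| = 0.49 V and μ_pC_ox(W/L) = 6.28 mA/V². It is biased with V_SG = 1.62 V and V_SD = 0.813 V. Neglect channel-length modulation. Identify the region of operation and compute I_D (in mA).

V_ov = V_SG − |V_th| = 1.62 − 0.49 = 1.13 V.
Since V_SD = 0.813 V < V_ov = 1.13 V, the device is in the triode region.
I_D = k_p [V_ov · V_SD − ½ V_SD²] = 6.28 × [1.13 × 0.813 − 0.5 × 0.813²] = 3.69 mA.

Triode; I_D = 3.69 mA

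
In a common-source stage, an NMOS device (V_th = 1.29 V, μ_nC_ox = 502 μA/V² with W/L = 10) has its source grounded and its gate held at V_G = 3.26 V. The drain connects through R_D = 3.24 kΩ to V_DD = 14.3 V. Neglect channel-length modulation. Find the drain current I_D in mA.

V_GS = V_G = 3.26 V, so V_ov = 3.26 − 1.29 = 1.97 V.
k_n = μ_nC_ox · (W/L) = 5.02 mA/V².
Assume saturation: I_D = ½ k_n V_ov² = 0.5 × 5.02 × 1.97² = 9.74 mA, giving V_DS = V_DD − I_D R_D = 14.3 − 9.74 × 3.24 = -17.3 V.
But -17.3 V < V_ov = 1.97 V, so the device is actually in triode.
In triode I_D = k_n[V_ov V_DS − ½ V_DS²] and I_D = (V_DD − V_DS)/R_D. Equating: 8.13 V_DS² − 33.04 V_DS + 14.3 = 0, giving V_DS = 0.492 V (the root below V_ov).
I_D = (14.3 − 0.492) / 3.24 = 4.26 mA.

I_D = 4.26 mA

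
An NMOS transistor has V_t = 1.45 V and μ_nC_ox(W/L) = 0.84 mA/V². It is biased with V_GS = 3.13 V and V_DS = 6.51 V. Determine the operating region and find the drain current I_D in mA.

Saturation; I_D = 1.19 mA

V_ov = V_GS − V_t = 3.13 − 1.45 = 1.68 V.
Since V_DS = 6.51 V ≥ V_ov = 1.68 V, the device is in saturation.
I_D = ½ k_n V_ov² = 0.5 × 0.84 × 1.68² = 1.19 mA.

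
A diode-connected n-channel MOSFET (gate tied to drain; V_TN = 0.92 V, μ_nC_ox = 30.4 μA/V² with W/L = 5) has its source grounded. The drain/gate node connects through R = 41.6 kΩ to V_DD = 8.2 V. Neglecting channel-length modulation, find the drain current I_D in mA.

I_D = 0.142 mA

With gate tied to drain, V_GS = V_DS ≥ V_GS − V_TN, so the device is in saturation.
k_n = μ_nC_ox · (W/L) = 0.152 mA/V².
KCL at the drain: ½ k_n (V_GS − V_TN)² = (V_DD − V_GS)/R.
Let x = V_GS − 0.92. Then 3.16 x² + x − 7.28 = 0, giving x = 1.37 V (positive root), so V_GS = 2.29 V.
I_D = (V_DD − V_GS)/R = (8.2 − 2.29) / 41.6 = 0.142 mA.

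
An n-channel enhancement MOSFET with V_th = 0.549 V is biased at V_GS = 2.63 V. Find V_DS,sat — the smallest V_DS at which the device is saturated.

V_DS,sat = 2.08 V

The boundary between triode and saturation is V_DS = V_GS − V_th = V_ov.
V_ov = 2.63 − 0.549 = 2.08 V.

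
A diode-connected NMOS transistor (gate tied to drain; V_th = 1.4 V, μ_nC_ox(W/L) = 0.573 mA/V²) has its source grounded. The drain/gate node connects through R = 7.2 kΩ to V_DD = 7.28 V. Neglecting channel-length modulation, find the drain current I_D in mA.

With gate tied to drain, V_GS = V_DS ≥ V_GS − V_th, so the device is in saturation.
KCL at the drain: ½ k_n (V_GS − V_th)² = (V_DD − V_GS)/R.
Let x = V_GS − 1.4. Then 2.06 x² + x − 5.88 = 0, giving x = 1.46 V (positive root), so V_GS = 2.86 V.
I_D = (V_DD − V_GS)/R = (7.28 − 2.86) / 7.2 = 0.613 mA.

I_D = 0.613 mA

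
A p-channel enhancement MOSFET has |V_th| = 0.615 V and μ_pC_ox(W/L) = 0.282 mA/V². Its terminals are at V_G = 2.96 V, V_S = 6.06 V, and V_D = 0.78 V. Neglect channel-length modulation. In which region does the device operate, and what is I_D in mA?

Saturation; I_D = 0.871 mA

V_SG = V_S − V_G = 6.06 − 2.96 = 3.1 V; V_SD = V_S − V_D = 6.06 − 0.78 = 5.28 V.
V_ov = V_SG − |V_th| = 3.1 − 0.615 = 2.48 V.
Since V_SD = 5.28 V ≥ V_ov = 2.48 V, the device is in saturation.
I_D = ½ k_p V_ov² = 0.5 × 0.282 × 2.48² = 0.871 mA.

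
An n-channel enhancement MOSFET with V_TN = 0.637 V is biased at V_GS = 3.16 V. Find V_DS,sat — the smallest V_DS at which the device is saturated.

V_DS,sat = 2.52 V

The boundary between triode and saturation is V_DS = V_GS − V_TN = V_ov.
V_ov = 3.16 − 0.637 = 2.52 V.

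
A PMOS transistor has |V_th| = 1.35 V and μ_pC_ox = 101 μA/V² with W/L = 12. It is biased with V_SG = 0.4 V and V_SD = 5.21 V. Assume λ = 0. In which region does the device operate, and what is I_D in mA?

V_SG = 0.4 V < |V_th| = 1.35 V, so the transistor is in cutoff.

Cutoff; I_D = 0 mA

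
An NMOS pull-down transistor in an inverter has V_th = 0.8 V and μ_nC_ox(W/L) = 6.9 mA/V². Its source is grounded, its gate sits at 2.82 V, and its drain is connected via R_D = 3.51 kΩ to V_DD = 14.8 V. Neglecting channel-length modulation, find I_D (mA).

V_GS = V_G = 2.82 V, so V_ov = 2.82 − 0.8 = 2.02 V.
Assume saturation: I_D = ½ k_n V_ov² = 0.5 × 6.9 × 2.02² = 14.1 mA, giving V_DS = V_DD − I_D R_D = 14.8 − 14.1 × 3.51 = -34.6 V.
But -34.6 V < V_ov = 2.02 V, so the device is actually in triode.
In triode I_D = k_n[V_ov V_DS − ½ V_DS²] and I_D = (V_DD − V_DS)/R_D. Equating: 12.1 V_DS² − 49.92 V_DS + 14.8 = 0, giving V_DS = 0.322 V (the root below V_ov).
I_D = (14.8 − 0.322) / 3.51 = 4.12 mA.

I_D = 4.12 mA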